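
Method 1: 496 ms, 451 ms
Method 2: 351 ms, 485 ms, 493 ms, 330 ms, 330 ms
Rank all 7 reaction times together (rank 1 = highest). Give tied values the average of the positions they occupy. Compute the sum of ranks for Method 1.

Sorted (descending): 496, 493, 485, 451, 351, 330, 330
The 2 values of 330 occupy positions 6–7 → average rank (6+7)/2 = 6.5.
Method 1 values → pooled ranks: 496→1, 451→4
Rank sum = 1 + 4 = 5

5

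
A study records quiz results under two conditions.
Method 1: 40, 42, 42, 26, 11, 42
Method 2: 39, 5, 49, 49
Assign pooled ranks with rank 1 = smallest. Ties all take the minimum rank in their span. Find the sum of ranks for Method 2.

23

Sorted (ascending): 5, 11, 26, 39, 40, 42, 42, 42, 49, 49
The 3 values of 42 occupy positions 6–8 → each gets rank 6.
The 2 values of 49 occupy positions 9–10 → each gets rank 9.
Method 2 values → pooled ranks: 39→4, 5→1, 49→9, 49→9
Rank sum = 4 + 1 + 9 + 9 = 23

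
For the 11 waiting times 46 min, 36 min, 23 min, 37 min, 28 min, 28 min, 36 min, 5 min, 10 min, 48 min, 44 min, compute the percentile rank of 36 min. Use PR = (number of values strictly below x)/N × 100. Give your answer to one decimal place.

45.5

N = 11.
Strictly below 36: 5. Equal to 36: 2.
PR = 5/11 × 100 = 45.5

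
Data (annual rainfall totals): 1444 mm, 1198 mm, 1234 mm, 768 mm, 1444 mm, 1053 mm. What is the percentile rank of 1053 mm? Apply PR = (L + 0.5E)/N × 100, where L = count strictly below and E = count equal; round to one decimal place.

25.0

N = 6.
Strictly below 1053: 1. Equal to 1053: 1.
PR = (1 + 0.5·1)/6 × 100 = 25.0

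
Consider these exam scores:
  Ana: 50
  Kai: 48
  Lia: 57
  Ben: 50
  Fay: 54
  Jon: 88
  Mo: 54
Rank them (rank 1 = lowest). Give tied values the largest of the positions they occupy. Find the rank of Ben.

Sorted (ascending): 48, 50, 50, 54, 54, 57, 88
The 2 values of 50 occupy positions 2–3 → each gets rank 3.
The 2 values of 54 occupy positions 4–5 → each gets rank 5.
Ben has value 50 → rank 3.

3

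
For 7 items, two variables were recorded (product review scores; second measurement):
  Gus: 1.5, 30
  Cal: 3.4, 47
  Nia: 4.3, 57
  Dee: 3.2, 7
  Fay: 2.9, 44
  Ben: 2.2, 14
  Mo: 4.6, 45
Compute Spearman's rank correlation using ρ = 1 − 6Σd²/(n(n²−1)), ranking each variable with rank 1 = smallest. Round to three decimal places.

Ranks of variable 1: 1, 5, 6, 4, 3, 2, 7
Ranks of variable 2: 3, 6, 7, 1, 4, 2, 5
d = r₁ − r₂: -2, -1, -1, 3, -1, 0, 2
d²: 4, 1, 1, 9, 1, 0, 4; Σd² = 20
ρ = 1 − 6·20/(7·48) = 1 − 120/336 = 0.643

0.643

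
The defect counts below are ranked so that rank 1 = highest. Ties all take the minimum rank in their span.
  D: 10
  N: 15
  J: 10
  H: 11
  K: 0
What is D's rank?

Sorted (descending): 15, 11, 10, 10, 0
The 2 values of 10 occupy positions 3–4 → each gets rank 3.
D has value 10 → rank 3.

3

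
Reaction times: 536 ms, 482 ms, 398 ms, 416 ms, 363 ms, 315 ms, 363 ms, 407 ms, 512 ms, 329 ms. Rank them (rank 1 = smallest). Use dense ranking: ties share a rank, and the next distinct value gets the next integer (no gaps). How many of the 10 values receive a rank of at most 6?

7

Sorted (ascending): 315, 329, 363, 363, 398, 407, 416, 482, 512, 536
The 2 values of 363 share dense rank 3.
Remaining distinct values take the next consecutive integers.
Ranks ≤ 6: {1, 2, 3, 3, 4, 5, 6} → 7 values.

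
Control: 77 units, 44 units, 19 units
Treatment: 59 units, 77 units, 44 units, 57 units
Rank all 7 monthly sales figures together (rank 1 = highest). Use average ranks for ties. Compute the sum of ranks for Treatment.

Sorted (descending): 77, 77, 59, 57, 44, 44, 19
The 2 values of 77 occupy positions 1–2 → average rank (1+2)/2 = 1.5.
The 2 values of 44 occupy positions 5–6 → average rank (5+6)/2 = 5.5.
Treatment values → pooled ranks: 59→3, 77→1.5, 44→5.5, 57→4
Rank sum = 3 + 1.5 + 5.5 + 4 = 14

14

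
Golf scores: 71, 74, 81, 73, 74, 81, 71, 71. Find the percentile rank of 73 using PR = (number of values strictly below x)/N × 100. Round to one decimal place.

N = 8.
Strictly below 73: 3. Equal to 73: 1.
PR = 3/8 × 100 = 37.5

37.5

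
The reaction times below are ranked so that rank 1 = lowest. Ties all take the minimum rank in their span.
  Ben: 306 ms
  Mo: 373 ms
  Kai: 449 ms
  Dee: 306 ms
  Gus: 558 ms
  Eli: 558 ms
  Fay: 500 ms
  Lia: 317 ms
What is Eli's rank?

Sorted (ascending): 306, 306, 317, 373, 449, 500, 558, 558
The 2 values of 306 occupy positions 1–2 → each gets rank 1.
The 2 values of 558 occupy positions 7–8 → each gets rank 7.
Eli has value 558 ms → rank 7.

7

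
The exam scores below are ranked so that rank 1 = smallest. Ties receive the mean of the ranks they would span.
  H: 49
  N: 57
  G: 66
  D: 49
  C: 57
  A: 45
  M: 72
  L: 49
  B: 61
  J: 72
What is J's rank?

9.5

Sorted (ascending): 45, 49, 49, 49, 57, 57, 61, 66, 72, 72
The 3 values of 49 occupy positions 2–4 → average rank 3.
The 2 values of 57 occupy positions 5–6 → average rank (5+6)/2 = 5.5.
The 2 values of 72 occupy positions 9–10 → average rank (9+10)/2 = 9.5.
J has value 72 → rank 9.5.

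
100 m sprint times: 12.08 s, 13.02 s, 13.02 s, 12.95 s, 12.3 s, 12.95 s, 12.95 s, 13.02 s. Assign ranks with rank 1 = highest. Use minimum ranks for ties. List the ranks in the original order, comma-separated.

Sorted (descending): 13.02, 13.02, 13.02, 12.95, 12.95, 12.95, 12.3, 12.08
The 3 values of 13.02 occupy positions 1–3 → each gets rank 1.
The 3 values of 12.95 occupy positions 4–6 → each gets rank 4.

8, 1, 1, 4, 7, 4, 4, 1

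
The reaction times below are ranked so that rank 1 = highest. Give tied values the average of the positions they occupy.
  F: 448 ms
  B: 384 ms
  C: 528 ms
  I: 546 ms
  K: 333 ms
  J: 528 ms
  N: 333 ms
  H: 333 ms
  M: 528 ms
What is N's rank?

8

Sorted (descending): 546, 528, 528, 528, 448, 384, 333, 333, 333
The 3 values of 528 occupy positions 2–4 → average rank 3.
The 3 values of 333 occupy positions 7–9 → average rank 8.
N has value 333 ms → rank 8.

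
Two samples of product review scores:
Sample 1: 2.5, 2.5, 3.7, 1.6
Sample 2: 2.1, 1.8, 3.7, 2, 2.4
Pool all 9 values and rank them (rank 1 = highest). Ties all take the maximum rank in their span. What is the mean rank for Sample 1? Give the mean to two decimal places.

Sorted (descending): 3.7, 3.7, 2.5, 2.5, 2.4, 2.1, 2, 1.8, 1.6
The 2 values of 3.7 occupy positions 1–2 → each gets rank 2.
The 2 values of 2.5 occupy positions 3–4 → each gets rank 4.
Sample 1 values → pooled ranks: 2.5→4, 2.5→4, 3.7→2, 1.6→9
Mean rank = (4 + 4 + 2 + 9) / 4 = 4.75

4.75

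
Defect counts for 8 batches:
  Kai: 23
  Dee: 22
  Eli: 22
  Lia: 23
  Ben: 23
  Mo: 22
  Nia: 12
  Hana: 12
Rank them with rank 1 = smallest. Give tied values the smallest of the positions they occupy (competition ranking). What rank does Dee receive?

Sorted (ascending): 12, 12, 22, 22, 22, 23, 23, 23
The 2 values of 12 occupy positions 1–2 → each gets rank 1.
The 3 values of 22 occupy positions 3–5 → each gets rank 3.
The 3 values of 23 occupy positions 6–8 → each gets rank 6.
Dee has value 22 → rank 3.

3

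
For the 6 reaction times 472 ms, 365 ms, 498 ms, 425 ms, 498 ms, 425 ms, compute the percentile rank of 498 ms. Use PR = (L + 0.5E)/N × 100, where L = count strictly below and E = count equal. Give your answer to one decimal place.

N = 6.
Strictly below 498: 4. Equal to 498: 2.
PR = (4 + 0.5·2)/6 × 100 = 83.3

83.3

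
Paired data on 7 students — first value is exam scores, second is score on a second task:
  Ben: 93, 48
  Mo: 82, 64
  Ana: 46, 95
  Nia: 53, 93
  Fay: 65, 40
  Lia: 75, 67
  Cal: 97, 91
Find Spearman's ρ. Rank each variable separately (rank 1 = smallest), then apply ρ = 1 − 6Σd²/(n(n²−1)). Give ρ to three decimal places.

-0.429

Ranks of variable 1: 6, 5, 1, 2, 3, 4, 7
Ranks of variable 2: 2, 3, 7, 6, 1, 4, 5
d = r₁ − r₂: 4, 2, -6, -4, 2, 0, 2
d²: 16, 4, 36, 16, 4, 0, 4; Σd² = 80
ρ = 1 − 6·80/(7·48) = 1 − 480/336 = -0.429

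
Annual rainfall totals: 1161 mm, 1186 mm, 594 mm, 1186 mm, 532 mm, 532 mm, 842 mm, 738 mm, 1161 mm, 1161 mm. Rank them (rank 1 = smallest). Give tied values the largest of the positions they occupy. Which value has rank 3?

594

Sorted (ascending): 532, 532, 594, 738, 842, 1161, 1161, 1161, 1186, 1186
The 2 values of 532 occupy positions 1–2 → each gets rank 2.
The 3 values of 1161 occupy positions 6–8 → each gets rank 8.
The 2 values of 1186 occupy positions 9–10 → each gets rank 10.
Rank 3 → value 594.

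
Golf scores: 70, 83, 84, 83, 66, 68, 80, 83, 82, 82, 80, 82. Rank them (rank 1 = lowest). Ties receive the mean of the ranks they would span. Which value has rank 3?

Sorted (ascending): 66, 68, 70, 80, 80, 82, 82, 82, 83, 83, 83, 84
The 2 values of 80 occupy positions 4–5 → average rank (4+5)/2 = 4.5.
The 3 values of 82 occupy positions 6–8 → average rank 7.
The 3 values of 83 occupy positions 9–11 → average rank 10.
Rank 3 → value 70.

70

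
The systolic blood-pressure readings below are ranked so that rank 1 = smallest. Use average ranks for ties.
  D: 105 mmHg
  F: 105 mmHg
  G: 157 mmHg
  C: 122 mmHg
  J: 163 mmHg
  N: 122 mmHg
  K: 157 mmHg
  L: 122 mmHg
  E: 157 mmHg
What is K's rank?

7

Sorted (ascending): 105, 105, 122, 122, 122, 157, 157, 157, 163
The 2 values of 105 occupy positions 1–2 → average rank (1+2)/2 = 1.5.
The 3 values of 122 occupy positions 3–5 → average rank 4.
The 3 values of 157 occupy positions 6–8 → average rank 7.
K has value 157 mmHg → rank 7.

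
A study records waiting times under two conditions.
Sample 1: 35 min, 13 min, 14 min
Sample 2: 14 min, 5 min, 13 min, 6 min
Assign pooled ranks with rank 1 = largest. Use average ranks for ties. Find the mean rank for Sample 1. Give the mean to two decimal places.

2.67

Sorted (descending): 35, 14, 14, 13, 13, 6, 5
The 2 values of 14 occupy positions 2–3 → average rank (2+3)/2 = 2.5.
The 2 values of 13 occupy positions 4–5 → average rank (4+5)/2 = 4.5.
Sample 1 values → pooled ranks: 35→1, 13→4.5, 14→2.5
Mean rank = (1 + 4.5 + 2.5) / 3 = 2.67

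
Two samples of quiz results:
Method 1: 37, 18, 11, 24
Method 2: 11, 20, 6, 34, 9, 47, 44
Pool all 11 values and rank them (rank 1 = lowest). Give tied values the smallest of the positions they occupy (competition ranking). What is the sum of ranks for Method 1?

24

Sorted (ascending): 6, 9, 11, 11, 18, 20, 24, 34, 37, 44, 47
The 2 values of 11 occupy positions 3–4 → each gets rank 3.
Method 1 values → pooled ranks: 37→9, 18→5, 11→3, 24→7
Rank sum = 9 + 5 + 3 + 7 = 24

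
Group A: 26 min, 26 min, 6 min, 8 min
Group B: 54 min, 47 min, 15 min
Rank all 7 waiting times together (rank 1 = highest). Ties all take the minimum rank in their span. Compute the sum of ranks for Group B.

Sorted (descending): 54, 47, 26, 26, 15, 8, 6
The 2 values of 26 occupy positions 3–4 → each gets rank 3.
Group B values → pooled ranks: 54→1, 47→2, 15→5
Rank sum = 1 + 2 + 5 = 8

8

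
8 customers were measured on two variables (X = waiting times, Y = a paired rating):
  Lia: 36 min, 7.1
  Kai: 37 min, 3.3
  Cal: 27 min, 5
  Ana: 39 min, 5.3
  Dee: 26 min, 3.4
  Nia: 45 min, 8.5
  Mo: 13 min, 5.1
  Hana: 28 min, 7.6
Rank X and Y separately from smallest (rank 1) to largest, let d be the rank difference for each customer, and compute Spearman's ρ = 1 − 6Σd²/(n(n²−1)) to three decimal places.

0.429

Ranks of variable 1: 5, 6, 3, 7, 2, 8, 1, 4
Ranks of variable 2: 6, 1, 3, 5, 2, 8, 4, 7
d = r₁ − r₂: -1, 5, 0, 2, 0, 0, -3, -3
d²: 1, 25, 0, 4, 0, 0, 9, 9; Σd² = 48
ρ = 1 − 6·48/(8·63) = 1 − 288/504 = 0.429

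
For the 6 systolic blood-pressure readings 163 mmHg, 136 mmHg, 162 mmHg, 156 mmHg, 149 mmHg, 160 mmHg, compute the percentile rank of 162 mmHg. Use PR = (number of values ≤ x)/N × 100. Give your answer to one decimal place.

N = 6.
Strictly below 162: 4. Equal to 162: 1.
PR = 5/6 × 100 = 83.3

83.3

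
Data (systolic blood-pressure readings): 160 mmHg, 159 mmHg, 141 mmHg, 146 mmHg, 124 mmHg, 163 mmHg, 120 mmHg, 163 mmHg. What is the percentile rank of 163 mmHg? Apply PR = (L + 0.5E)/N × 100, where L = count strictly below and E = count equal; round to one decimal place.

87.5

N = 8.
Strictly below 163: 6. Equal to 163: 2.
PR = (6 + 0.5·2)/8 × 100 = 87.5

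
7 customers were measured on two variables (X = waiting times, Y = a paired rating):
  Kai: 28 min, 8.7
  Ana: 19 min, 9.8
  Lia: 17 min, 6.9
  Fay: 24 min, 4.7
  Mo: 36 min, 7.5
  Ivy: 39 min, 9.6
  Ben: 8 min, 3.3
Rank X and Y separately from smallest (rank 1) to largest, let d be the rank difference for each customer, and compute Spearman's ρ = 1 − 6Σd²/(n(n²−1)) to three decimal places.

0.536

Ranks of variable 1: 5, 3, 2, 4, 6, 7, 1
Ranks of variable 2: 5, 7, 3, 2, 4, 6, 1
d = r₁ − r₂: 0, -4, -1, 2, 2, 1, 0
d²: 0, 16, 1, 4, 4, 1, 0; Σd² = 26
ρ = 1 − 6·26/(7·48) = 1 − 156/336 = 0.536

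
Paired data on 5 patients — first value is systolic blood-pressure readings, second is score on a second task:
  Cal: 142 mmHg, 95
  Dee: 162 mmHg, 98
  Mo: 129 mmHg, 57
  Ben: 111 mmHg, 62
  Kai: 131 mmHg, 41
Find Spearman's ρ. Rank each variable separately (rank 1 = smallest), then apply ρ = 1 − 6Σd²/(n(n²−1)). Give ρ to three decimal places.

0.600

Ranks of variable 1: 4, 5, 2, 1, 3
Ranks of variable 2: 4, 5, 2, 3, 1
d = r₁ − r₂: 0, 0, 0, -2, 2
d²: 0, 0, 0, 4, 4; Σd² = 8
ρ = 1 − 6·8/(5·24) = 1 − 48/120 = 0.600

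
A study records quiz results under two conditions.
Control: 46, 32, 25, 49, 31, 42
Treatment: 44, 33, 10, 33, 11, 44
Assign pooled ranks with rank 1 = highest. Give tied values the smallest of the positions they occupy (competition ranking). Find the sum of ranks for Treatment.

41

Sorted (descending): 49, 46, 44, 44, 42, 33, 33, 32, 31, 25, 11, 10
The 2 values of 44 occupy positions 3–4 → each gets rank 3.
The 2 values of 33 occupy positions 6–7 → each gets rank 6.
Treatment values → pooled ranks: 44→3, 33→6, 10→12, 33→6, 11→11, 44→3
Rank sum = 3 + 6 + 12 + 6 + 11 + 3 = 41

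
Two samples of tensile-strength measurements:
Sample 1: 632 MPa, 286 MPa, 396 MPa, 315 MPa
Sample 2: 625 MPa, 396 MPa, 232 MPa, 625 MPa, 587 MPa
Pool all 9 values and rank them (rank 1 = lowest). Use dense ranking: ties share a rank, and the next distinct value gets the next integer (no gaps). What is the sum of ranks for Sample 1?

Sorted (ascending): 232, 286, 315, 396, 396, 587, 625, 625, 632
The 2 values of 396 share dense rank 4.
The 2 values of 625 share dense rank 6.
Remaining distinct values take the next consecutive integers.
Sample 1 values → pooled ranks: 632→7, 286→2, 396→4, 315→3
Rank sum = 7 + 2 + 4 + 3 = 16

16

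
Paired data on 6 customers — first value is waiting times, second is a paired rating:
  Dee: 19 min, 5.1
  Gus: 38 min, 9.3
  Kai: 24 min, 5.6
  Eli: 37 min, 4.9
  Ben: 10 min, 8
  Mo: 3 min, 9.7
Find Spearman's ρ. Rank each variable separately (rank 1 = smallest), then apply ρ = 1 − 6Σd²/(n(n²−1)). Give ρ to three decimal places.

Ranks of variable 1: 3, 6, 4, 5, 2, 1
Ranks of variable 2: 2, 5, 3, 1, 4, 6
d = r₁ − r₂: 1, 1, 1, 4, -2, -5
d²: 1, 1, 1, 16, 4, 25; Σd² = 48
ρ = 1 − 6·48/(6·35) = 1 − 288/210 = -0.371

-0.371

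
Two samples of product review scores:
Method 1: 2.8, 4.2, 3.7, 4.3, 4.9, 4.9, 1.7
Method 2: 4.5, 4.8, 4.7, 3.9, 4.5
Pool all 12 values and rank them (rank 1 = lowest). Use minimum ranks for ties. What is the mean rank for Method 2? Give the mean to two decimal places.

Sorted (ascending): 1.7, 2.8, 3.7, 3.9, 4.2, 4.3, 4.5, 4.5, 4.7, 4.8, 4.9, 4.9
The 2 values of 4.5 occupy positions 7–8 → each gets rank 7.
The 2 values of 4.9 occupy positions 11–12 → each gets rank 11.
Method 2 values → pooled ranks: 4.5→7, 4.8→10, 4.7→9, 3.9→4, 4.5→7
Mean rank = (7 + 10 + 9 + 4 + 7) / 5 = 7.40

7.40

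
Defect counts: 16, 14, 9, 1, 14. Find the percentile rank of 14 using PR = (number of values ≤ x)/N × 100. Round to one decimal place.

80.0

N = 5.
Strictly below 14: 2. Equal to 14: 2.
PR = 4/5 × 100 = 80.0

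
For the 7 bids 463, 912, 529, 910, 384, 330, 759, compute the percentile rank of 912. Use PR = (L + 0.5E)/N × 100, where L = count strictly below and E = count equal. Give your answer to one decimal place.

92.9

N = 7.
Strictly below 912: 6. Equal to 912: 1.
PR = (6 + 0.5·1)/7 × 100 = 92.9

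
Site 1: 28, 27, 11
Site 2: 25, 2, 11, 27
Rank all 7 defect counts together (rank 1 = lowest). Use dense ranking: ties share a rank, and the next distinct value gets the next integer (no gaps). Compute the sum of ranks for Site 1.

11

Sorted (ascending): 2, 11, 11, 25, 27, 27, 28
The 2 values of 11 share dense rank 2.
The 2 values of 27 share dense rank 4.
Remaining distinct values take the next consecutive integers.
Site 1 values → pooled ranks: 28→5, 27→4, 11→2
Rank sum = 5 + 4 + 2 = 11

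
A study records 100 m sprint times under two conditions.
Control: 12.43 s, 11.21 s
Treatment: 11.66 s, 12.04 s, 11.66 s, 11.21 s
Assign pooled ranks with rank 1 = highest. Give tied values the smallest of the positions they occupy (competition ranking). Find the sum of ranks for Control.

Sorted (descending): 12.43, 12.04, 11.66, 11.66, 11.21, 11.21
The 2 values of 11.66 occupy positions 3–4 → each gets rank 3.
The 2 values of 11.21 occupy positions 5–6 → each gets rank 5.
Control values → pooled ranks: 12.43→1, 11.21→5
Rank sum = 1 + 5 = 6

6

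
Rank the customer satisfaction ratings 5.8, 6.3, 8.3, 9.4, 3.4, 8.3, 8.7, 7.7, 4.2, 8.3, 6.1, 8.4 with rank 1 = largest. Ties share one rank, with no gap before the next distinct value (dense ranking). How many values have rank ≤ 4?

Sorted (descending): 9.4, 8.7, 8.4, 8.3, 8.3, 8.3, 7.7, 6.3, 6.1, 5.8, 4.2, 3.4
The 3 values of 8.3 share dense rank 4.
Remaining distinct values take the next consecutive integers.
Ranks ≤ 4: {1, 2, 3, 4, 4, 4} → 6 values.

6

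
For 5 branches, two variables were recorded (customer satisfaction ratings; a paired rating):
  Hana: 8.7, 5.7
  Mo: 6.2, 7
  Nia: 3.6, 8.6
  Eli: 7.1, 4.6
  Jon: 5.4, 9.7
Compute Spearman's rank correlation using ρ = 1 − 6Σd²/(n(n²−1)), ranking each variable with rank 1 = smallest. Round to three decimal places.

-0.800

Ranks of variable 1: 5, 3, 1, 4, 2
Ranks of variable 2: 2, 3, 4, 1, 5
d = r₁ − r₂: 3, 0, -3, 3, -3
d²: 9, 0, 9, 9, 9; Σd² = 36
ρ = 1 − 6·36/(5·24) = 1 − 216/120 = -0.800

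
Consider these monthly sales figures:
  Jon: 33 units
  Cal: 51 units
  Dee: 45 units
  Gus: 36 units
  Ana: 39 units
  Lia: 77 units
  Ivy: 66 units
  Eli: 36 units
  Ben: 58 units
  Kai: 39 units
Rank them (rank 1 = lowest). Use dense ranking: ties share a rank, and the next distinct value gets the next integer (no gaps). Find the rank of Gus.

Sorted (ascending): 33, 36, 36, 39, 39, 45, 51, 58, 66, 77
The 2 values of 36 share dense rank 2.
The 2 values of 39 share dense rank 3.
Remaining distinct values take the next consecutive integers.
Gus has value 36 units → rank 2.

2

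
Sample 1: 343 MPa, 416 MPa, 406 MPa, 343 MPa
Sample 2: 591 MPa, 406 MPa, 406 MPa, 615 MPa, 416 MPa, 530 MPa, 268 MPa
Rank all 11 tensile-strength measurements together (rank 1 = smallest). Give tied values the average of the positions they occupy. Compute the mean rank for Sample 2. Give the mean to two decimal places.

Sorted (ascending): 268, 343, 343, 406, 406, 406, 416, 416, 530, 591, 615
The 2 values of 343 occupy positions 2–3 → average rank (2+3)/2 = 2.5.
The 3 values of 406 occupy positions 4–6 → average rank 5.
The 2 values of 416 occupy positions 7–8 → average rank (7+8)/2 = 7.5.
Sample 2 values → pooled ranks: 591→10, 406→5, 406→5, 615→11, 416→7.5, 530→9, 268→1
Mean rank = (10 + 5 + 5 + 11 + 7.5 + 9 + 1) / 7 = 6.93

6.93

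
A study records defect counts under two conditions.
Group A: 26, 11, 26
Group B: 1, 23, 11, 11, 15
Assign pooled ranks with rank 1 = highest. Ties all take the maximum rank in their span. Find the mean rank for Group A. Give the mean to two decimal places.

3.67

Sorted (descending): 26, 26, 23, 15, 11, 11, 11, 1
The 2 values of 26 occupy positions 1–2 → each gets rank 2.
The 3 values of 11 occupy positions 5–7 → each gets rank 7.
Group A values → pooled ranks: 26→2, 11→7, 26→2
Mean rank = (2 + 7 + 2) / 3 = 3.67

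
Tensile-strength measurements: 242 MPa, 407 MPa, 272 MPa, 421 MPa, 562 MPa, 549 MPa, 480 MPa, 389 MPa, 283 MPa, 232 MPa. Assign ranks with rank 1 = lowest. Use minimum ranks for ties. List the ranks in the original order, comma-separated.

2, 6, 3, 7, 10, 9, 8, 5, 4, 1

Sorted (ascending): 232, 242, 272, 283, 389, 407, 421, 480, 549, 562
No ties — each value takes its position as its rank.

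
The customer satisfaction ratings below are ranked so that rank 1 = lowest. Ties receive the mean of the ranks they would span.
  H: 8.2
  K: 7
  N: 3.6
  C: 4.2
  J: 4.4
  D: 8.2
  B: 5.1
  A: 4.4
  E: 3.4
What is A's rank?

4.5

Sorted (ascending): 3.4, 3.6, 4.2, 4.4, 4.4, 5.1, 7, 8.2, 8.2
The 2 values of 4.4 occupy positions 4–5 → average rank (4+5)/2 = 4.5.
The 2 values of 8.2 occupy positions 8–9 → average rank (8+9)/2 = 8.5.
A has value 4.4 → rank 4.5.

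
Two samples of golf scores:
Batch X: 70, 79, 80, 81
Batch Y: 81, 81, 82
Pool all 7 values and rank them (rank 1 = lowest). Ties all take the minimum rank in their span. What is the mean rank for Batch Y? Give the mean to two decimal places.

5.00

Sorted (ascending): 70, 79, 80, 81, 81, 81, 82
The 3 values of 81 occupy positions 4–6 → each gets rank 4.
Batch Y values → pooled ranks: 81→4, 81→4, 82→7
Mean rank = (4 + 4 + 7) / 3 = 5.00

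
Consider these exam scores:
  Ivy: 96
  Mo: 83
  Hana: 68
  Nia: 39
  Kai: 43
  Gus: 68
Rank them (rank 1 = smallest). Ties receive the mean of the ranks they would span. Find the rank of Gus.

Sorted (ascending): 39, 43, 68, 68, 83, 96
The 2 values of 68 occupy positions 3–4 → average rank (3+4)/2 = 3.5.
Gus has value 68 → rank 3.5.

3.5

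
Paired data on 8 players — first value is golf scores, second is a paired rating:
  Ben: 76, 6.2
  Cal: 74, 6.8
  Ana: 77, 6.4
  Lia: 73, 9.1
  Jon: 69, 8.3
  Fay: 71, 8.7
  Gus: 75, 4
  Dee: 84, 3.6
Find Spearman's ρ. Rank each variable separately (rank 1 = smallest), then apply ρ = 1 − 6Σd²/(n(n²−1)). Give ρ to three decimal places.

Ranks of variable 1: 6, 4, 7, 3, 1, 2, 5, 8
Ranks of variable 2: 3, 5, 4, 8, 6, 7, 2, 1
d = r₁ − r₂: 3, -1, 3, -5, -5, -5, 3, 7
d²: 9, 1, 9, 25, 25, 25, 9, 49; Σd² = 152
ρ = 1 − 6·152/(8·63) = 1 − 912/504 = -0.810

-0.810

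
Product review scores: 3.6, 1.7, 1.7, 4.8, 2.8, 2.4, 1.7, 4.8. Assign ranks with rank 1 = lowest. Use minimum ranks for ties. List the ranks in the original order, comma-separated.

6, 1, 1, 7, 5, 4, 1, 7

Sorted (ascending): 1.7, 1.7, 1.7, 2.4, 2.8, 3.6, 4.8, 4.8
The 3 values of 1.7 occupy positions 1–3 → each gets rank 1.
The 2 values of 4.8 occupy positions 7–8 → each gets rank 7.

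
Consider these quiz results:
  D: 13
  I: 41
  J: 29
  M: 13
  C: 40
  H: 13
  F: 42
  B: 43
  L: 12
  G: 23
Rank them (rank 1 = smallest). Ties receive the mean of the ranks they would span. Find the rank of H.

Sorted (ascending): 12, 13, 13, 13, 23, 29, 40, 41, 42, 43
The 3 values of 13 occupy positions 2–4 → average rank 3.
H has value 13 → rank 3.

3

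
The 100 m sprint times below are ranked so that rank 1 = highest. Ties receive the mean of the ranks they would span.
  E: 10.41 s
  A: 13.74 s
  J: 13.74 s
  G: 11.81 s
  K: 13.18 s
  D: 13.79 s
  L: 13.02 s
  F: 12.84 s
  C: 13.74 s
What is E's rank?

9

Sorted (descending): 13.79, 13.74, 13.74, 13.74, 13.18, 13.02, 12.84, 11.81, 10.41
The 3 values of 13.74 occupy positions 2–4 → average rank 3.
E has value 10.41 s → rank 9.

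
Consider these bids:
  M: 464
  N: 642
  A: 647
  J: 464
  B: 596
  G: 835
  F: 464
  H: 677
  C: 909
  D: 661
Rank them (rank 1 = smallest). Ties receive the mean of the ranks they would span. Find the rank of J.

Sorted (ascending): 464, 464, 464, 596, 642, 647, 661, 677, 835, 909
The 3 values of 464 occupy positions 1–3 → average rank 2.
J has value 464 → rank 2.

2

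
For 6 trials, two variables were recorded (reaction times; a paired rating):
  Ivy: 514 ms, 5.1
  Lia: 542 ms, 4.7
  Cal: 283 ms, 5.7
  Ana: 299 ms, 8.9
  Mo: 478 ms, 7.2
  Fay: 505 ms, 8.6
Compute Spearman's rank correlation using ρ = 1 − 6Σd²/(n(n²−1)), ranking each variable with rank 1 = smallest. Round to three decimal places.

Ranks of variable 1: 5, 6, 1, 2, 3, 4
Ranks of variable 2: 2, 1, 3, 6, 4, 5
d = r₁ − r₂: 3, 5, -2, -4, -1, -1
d²: 9, 25, 4, 16, 1, 1; Σd² = 56
ρ = 1 − 6·56/(6·35) = 1 − 336/210 = -0.600

-0.600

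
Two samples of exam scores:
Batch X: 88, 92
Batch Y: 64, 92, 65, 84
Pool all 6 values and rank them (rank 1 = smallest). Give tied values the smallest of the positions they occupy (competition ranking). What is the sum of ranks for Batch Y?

Sorted (ascending): 64, 65, 84, 88, 92, 92
The 2 values of 92 occupy positions 5–6 → each gets rank 5.
Batch Y values → pooled ranks: 64→1, 92→5, 65→2, 84→3
Rank sum = 1 + 5 + 2 + 3 = 11

11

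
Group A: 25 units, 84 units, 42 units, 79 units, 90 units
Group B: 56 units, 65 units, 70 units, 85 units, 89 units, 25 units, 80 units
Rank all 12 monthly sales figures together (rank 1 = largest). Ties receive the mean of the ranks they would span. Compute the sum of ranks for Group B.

Sorted (descending): 90, 89, 85, 84, 80, 79, 70, 65, 56, 42, 25, 25
The 2 values of 25 occupy positions 11–12 → average rank (11+12)/2 = 11.5.
Group B values → pooled ranks: 56→9, 65→8, 70→7, 85→3, 89→2, 25→11.5, 80→5
Rank sum = 9 + 8 + 7 + 3 + 2 + 11.5 + 5 = 45.5

45.5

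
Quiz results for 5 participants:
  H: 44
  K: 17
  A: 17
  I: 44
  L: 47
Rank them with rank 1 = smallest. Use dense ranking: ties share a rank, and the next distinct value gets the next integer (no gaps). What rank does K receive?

1

Sorted (ascending): 17, 17, 44, 44, 47
The 2 values of 17 share dense rank 1.
The 2 values of 44 share dense rank 2.
Remaining distinct values take the next consecutive integers.
K has value 17 → rank 1.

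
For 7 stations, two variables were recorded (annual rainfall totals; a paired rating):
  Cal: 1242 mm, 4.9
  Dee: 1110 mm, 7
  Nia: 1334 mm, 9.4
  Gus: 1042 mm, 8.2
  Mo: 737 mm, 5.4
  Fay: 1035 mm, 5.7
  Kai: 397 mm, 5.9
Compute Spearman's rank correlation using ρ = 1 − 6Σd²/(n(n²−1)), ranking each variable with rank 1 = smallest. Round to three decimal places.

Ranks of variable 1: 6, 5, 7, 4, 2, 3, 1
Ranks of variable 2: 1, 5, 7, 6, 2, 3, 4
d = r₁ − r₂: 5, 0, 0, -2, 0, 0, -3
d²: 25, 0, 0, 4, 0, 0, 9; Σd² = 38
ρ = 1 − 6·38/(7·48) = 1 − 228/336 = 0.321

0.321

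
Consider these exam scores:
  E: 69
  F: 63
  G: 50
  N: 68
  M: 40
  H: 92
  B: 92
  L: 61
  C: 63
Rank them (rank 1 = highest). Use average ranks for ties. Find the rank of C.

Sorted (descending): 92, 92, 69, 68, 63, 63, 61, 50, 40
The 2 values of 92 occupy positions 1–2 → average rank (1+2)/2 = 1.5.
The 2 values of 63 occupy positions 5–6 → average rank (5+6)/2 = 5.5.
C has value 63 → rank 5.5.

5.5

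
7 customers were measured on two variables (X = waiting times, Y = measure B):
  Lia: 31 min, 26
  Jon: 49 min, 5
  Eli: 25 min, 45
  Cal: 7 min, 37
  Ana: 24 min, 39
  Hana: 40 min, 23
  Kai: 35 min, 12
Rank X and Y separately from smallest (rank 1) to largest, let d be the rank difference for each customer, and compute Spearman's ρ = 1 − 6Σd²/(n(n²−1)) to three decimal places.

Ranks of variable 1: 4, 7, 3, 1, 2, 6, 5
Ranks of variable 2: 4, 1, 7, 5, 6, 3, 2
d = r₁ − r₂: 0, 6, -4, -4, -4, 3, 3
d²: 0, 36, 16, 16, 16, 9, 9; Σd² = 102
ρ = 1 − 6·102/(7·48) = 1 − 612/336 = -0.821

-0.821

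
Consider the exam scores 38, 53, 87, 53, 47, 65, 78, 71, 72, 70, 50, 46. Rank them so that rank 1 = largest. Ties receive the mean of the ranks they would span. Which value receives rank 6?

Sorted (descending): 87, 78, 72, 71, 70, 65, 53, 53, 50, 47, 46, 38
The 2 values of 53 occupy positions 7–8 → average rank (7+8)/2 = 7.5.
Rank 6 → value 65.

65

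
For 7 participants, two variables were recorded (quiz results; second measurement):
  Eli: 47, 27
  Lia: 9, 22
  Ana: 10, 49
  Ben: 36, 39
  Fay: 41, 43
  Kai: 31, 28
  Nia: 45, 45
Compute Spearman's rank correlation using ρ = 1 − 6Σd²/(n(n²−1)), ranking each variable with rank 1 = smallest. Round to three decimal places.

0.107

Ranks of variable 1: 7, 1, 2, 4, 5, 3, 6
Ranks of variable 2: 2, 1, 7, 4, 5, 3, 6
d = r₁ − r₂: 5, 0, -5, 0, 0, 0, 0
d²: 25, 0, 25, 0, 0, 0, 0; Σd² = 50
ρ = 1 − 6·50/(7·48) = 1 − 300/336 = 0.107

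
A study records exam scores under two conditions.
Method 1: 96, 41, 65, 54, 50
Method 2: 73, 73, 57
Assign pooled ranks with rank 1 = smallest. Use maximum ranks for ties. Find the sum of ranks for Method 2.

Sorted (ascending): 41, 50, 54, 57, 65, 73, 73, 96
The 2 values of 73 occupy positions 6–7 → each gets rank 7.
Method 2 values → pooled ranks: 73→7, 73→7, 57→4
Rank sum = 7 + 7 + 4 = 18

18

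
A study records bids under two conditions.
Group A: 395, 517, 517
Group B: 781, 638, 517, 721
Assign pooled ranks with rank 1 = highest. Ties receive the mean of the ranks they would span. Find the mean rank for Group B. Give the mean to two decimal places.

Sorted (descending): 781, 721, 638, 517, 517, 517, 395
The 3 values of 517 occupy positions 4–6 → average rank 5.
Group B values → pooled ranks: 781→1, 638→3, 517→5, 721→2
Mean rank = (1 + 3 + 5 + 2) / 4 = 2.75

2.75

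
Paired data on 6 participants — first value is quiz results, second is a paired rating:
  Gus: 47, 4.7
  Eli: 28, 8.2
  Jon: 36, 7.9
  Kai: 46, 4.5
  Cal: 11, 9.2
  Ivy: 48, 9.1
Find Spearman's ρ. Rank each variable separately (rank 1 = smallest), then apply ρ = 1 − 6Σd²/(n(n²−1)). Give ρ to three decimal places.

Ranks of variable 1: 5, 2, 3, 4, 1, 6
Ranks of variable 2: 2, 4, 3, 1, 6, 5
d = r₁ − r₂: 3, -2, 0, 3, -5, 1
d²: 9, 4, 0, 9, 25, 1; Σd² = 48
ρ = 1 − 6·48/(6·35) = 1 − 288/210 = -0.371

-0.371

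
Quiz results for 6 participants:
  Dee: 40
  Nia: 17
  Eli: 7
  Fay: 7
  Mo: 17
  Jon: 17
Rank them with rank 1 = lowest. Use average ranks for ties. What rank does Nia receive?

4

Sorted (ascending): 7, 7, 17, 17, 17, 40
The 2 values of 7 occupy positions 1–2 → average rank (1+2)/2 = 1.5.
The 3 values of 17 occupy positions 3–5 → average rank 4.
Nia has value 17 → rank 4.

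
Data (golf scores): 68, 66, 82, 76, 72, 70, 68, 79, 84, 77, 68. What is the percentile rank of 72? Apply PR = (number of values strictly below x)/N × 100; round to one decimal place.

45.5

N = 11.
Strictly below 72: 5. Equal to 72: 1.
PR = 5/11 × 100 = 45.5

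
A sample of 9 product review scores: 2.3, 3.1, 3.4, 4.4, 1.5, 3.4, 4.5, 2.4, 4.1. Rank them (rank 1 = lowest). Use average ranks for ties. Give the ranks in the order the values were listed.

Sorted (ascending): 1.5, 2.3, 2.4, 3.1, 3.4, 3.4, 4.1, 4.4, 4.5
The 2 values of 3.4 occupy positions 5–6 → average rank (5+6)/2 = 5.5.

2, 4, 5.5, 8, 1, 5.5, 9, 3, 7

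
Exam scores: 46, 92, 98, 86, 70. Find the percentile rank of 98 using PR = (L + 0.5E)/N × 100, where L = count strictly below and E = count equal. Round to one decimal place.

90.0

N = 5.
Strictly below 98: 4. Equal to 98: 1.
PR = (4 + 0.5·1)/5 × 100 = 90.0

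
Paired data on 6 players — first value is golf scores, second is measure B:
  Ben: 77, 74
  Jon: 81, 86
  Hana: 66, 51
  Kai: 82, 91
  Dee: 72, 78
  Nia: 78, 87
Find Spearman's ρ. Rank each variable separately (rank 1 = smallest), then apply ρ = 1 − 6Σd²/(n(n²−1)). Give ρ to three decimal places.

0.886

Ranks of variable 1: 3, 5, 1, 6, 2, 4
Ranks of variable 2: 2, 4, 1, 6, 3, 5
d = r₁ − r₂: 1, 1, 0, 0, -1, -1
d²: 1, 1, 0, 0, 1, 1; Σd² = 4
ρ = 1 − 6·4/(6·35) = 1 − 24/210 = 0.886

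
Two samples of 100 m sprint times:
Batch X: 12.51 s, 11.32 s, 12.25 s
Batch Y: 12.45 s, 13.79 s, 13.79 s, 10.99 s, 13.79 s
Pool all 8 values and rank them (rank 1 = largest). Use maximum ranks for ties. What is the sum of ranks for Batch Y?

Sorted (descending): 13.79, 13.79, 13.79, 12.51, 12.45, 12.25, 11.32, 10.99
The 3 values of 13.79 occupy positions 1–3 → each gets rank 3.
Batch Y values → pooled ranks: 12.45→5, 13.79→3, 13.79→3, 10.99→8, 13.79→3
Rank sum = 5 + 3 + 3 + 8 + 3 = 22

22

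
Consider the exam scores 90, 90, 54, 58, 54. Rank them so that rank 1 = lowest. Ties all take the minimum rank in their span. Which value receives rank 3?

Sorted (ascending): 54, 54, 58, 90, 90
The 2 values of 54 occupy positions 1–2 → each gets rank 1.
The 2 values of 90 occupy positions 4–5 → each gets rank 4.
Rank 3 → value 58.

58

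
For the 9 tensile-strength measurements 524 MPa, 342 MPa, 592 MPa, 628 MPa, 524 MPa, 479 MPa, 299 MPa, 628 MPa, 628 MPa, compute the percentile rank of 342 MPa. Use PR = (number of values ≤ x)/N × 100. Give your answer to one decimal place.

N = 9.
Strictly below 342: 1. Equal to 342: 1.
PR = 2/9 × 100 = 22.2

22.2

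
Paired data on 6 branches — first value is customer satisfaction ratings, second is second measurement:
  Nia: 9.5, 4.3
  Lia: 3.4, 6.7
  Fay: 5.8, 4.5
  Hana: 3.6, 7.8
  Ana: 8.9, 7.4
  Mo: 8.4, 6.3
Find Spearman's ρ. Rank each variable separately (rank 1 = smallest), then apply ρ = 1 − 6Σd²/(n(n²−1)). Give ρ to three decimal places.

Ranks of variable 1: 6, 1, 3, 2, 5, 4
Ranks of variable 2: 1, 4, 2, 6, 5, 3
d = r₁ − r₂: 5, -3, 1, -4, 0, 1
d²: 25, 9, 1, 16, 0, 1; Σd² = 52
ρ = 1 − 6·52/(6·35) = 1 − 312/210 = -0.486

-0.486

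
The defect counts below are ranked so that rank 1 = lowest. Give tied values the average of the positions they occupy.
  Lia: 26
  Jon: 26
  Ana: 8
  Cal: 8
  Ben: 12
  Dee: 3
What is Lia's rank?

Sorted (ascending): 3, 8, 8, 12, 26, 26
The 2 values of 8 occupy positions 2–3 → average rank (2+3)/2 = 2.5.
The 2 values of 26 occupy positions 5–6 → average rank (5+6)/2 = 5.5.
Lia has value 26 → rank 5.5.

5.5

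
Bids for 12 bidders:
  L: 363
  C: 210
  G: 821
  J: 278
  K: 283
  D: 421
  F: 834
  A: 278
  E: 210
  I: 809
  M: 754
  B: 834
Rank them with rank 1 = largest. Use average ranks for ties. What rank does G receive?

3

Sorted (descending): 834, 834, 821, 809, 754, 421, 363, 283, 278, 278, 210, 210
The 2 values of 834 occupy positions 1–2 → average rank (1+2)/2 = 1.5.
The 2 values of 278 occupy positions 9–10 → average rank (9+10)/2 = 9.5.
The 2 values of 210 occupy positions 11–12 → average rank (11+12)/2 = 11.5.
G has value 821 → rank 3.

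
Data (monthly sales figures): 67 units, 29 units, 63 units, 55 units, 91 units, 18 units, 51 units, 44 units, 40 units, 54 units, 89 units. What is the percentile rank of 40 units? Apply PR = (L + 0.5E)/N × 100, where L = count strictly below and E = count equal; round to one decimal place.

N = 11.
Strictly below 40: 2. Equal to 40: 1.
PR = (2 + 0.5·1)/11 × 100 = 22.7

22.7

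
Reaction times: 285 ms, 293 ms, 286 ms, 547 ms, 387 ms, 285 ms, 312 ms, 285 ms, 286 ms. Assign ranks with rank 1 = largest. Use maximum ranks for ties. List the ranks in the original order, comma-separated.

9, 4, 6, 1, 2, 9, 3, 9, 6

Sorted (descending): 547, 387, 312, 293, 286, 286, 285, 285, 285
The 2 values of 286 occupy positions 5–6 → each gets rank 6.
The 3 values of 285 occupy positions 7–9 → each gets rank 9.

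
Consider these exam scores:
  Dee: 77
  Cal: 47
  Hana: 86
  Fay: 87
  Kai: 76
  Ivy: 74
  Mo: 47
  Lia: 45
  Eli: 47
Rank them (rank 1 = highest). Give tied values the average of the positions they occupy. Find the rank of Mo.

Sorted (descending): 87, 86, 77, 76, 74, 47, 47, 47, 45
The 3 values of 47 occupy positions 6–8 → average rank 7.
Mo has value 47 → rank 7.

7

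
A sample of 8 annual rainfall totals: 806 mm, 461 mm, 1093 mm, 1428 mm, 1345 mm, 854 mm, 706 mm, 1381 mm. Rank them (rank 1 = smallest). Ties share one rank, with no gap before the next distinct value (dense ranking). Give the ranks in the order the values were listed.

3, 1, 5, 8, 6, 4, 2, 7

Sorted (ascending): 461, 706, 806, 854, 1093, 1345, 1381, 1428
No ties — each value takes its position as its rank.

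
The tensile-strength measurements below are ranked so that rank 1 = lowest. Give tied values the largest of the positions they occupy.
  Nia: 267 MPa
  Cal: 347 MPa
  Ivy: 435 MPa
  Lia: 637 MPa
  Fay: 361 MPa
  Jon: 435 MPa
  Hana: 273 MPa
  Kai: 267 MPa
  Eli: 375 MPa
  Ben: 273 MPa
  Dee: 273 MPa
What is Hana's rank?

5

Sorted (ascending): 267, 267, 273, 273, 273, 347, 361, 375, 435, 435, 637
The 2 values of 267 occupy positions 1–2 → each gets rank 2.
The 3 values of 273 occupy positions 3–5 → each gets rank 5.
The 2 values of 435 occupy positions 9–10 → each gets rank 10.
Hana has value 273 MPa → rank 5.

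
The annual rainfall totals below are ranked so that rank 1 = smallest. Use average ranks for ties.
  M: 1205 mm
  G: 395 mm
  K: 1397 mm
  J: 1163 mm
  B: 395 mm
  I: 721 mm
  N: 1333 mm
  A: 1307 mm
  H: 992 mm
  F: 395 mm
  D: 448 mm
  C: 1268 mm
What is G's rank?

2

Sorted (ascending): 395, 395, 395, 448, 721, 992, 1163, 1205, 1268, 1307, 1333, 1397
The 3 values of 395 occupy positions 1–3 → average rank 2.
G has value 395 mm → rank 2.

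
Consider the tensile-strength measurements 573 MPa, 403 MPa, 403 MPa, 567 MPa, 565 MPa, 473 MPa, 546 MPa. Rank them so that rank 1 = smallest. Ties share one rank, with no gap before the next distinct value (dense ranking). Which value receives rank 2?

Sorted (ascending): 403, 403, 473, 546, 565, 567, 573
The 2 values of 403 share dense rank 1.
Remaining distinct values take the next consecutive integers.
Rank 2 → value 473.

473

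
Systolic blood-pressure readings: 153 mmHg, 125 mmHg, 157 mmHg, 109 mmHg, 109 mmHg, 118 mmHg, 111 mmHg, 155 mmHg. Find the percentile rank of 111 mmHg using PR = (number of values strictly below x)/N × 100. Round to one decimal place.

N = 8.
Strictly below 111: 2. Equal to 111: 1.
PR = 2/8 × 100 = 25.0

25.0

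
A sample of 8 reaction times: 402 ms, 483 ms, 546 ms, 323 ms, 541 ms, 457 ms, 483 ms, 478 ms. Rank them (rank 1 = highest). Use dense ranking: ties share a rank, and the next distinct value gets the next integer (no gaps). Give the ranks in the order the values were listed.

6, 3, 1, 7, 2, 5, 3, 4

Sorted (descending): 546, 541, 483, 483, 478, 457, 402, 323
The 2 values of 483 share dense rank 3.
Remaining distinct values take the next consecutive integers.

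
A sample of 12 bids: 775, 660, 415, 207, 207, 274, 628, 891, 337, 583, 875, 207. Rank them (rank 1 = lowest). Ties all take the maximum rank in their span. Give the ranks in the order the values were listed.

Sorted (ascending): 207, 207, 207, 274, 337, 415, 583, 628, 660, 775, 875, 891
The 3 values of 207 occupy positions 1–3 → each gets rank 3.

10, 9, 6, 3, 3, 4, 8, 12, 5, 7, 11, 3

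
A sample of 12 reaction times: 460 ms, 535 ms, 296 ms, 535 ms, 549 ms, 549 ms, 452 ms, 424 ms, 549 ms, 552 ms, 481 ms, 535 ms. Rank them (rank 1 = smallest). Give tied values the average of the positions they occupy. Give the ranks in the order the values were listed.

Sorted (ascending): 296, 424, 452, 460, 481, 535, 535, 535, 549, 549, 549, 552
The 3 values of 535 occupy positions 6–8 → average rank 7.
The 3 values of 549 occupy positions 9–11 → average rank 10.

4, 7, 1, 7, 10, 10, 3, 2, 10, 12, 5, 7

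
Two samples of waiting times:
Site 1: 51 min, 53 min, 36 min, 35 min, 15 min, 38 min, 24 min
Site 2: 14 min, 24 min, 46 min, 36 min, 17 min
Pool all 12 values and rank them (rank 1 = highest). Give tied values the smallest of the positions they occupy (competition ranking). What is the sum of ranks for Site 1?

38

Sorted (descending): 53, 51, 46, 38, 36, 36, 35, 24, 24, 17, 15, 14
The 2 values of 36 occupy positions 5–6 → each gets rank 5.
The 2 values of 24 occupy positions 8–9 → each gets rank 8.
Site 1 values → pooled ranks: 51→2, 53→1, 36→5, 35→7, 15→11, 38→4, 24→8
Rank sum = 2 + 1 + 5 + 7 + 11 + 4 + 8 = 38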